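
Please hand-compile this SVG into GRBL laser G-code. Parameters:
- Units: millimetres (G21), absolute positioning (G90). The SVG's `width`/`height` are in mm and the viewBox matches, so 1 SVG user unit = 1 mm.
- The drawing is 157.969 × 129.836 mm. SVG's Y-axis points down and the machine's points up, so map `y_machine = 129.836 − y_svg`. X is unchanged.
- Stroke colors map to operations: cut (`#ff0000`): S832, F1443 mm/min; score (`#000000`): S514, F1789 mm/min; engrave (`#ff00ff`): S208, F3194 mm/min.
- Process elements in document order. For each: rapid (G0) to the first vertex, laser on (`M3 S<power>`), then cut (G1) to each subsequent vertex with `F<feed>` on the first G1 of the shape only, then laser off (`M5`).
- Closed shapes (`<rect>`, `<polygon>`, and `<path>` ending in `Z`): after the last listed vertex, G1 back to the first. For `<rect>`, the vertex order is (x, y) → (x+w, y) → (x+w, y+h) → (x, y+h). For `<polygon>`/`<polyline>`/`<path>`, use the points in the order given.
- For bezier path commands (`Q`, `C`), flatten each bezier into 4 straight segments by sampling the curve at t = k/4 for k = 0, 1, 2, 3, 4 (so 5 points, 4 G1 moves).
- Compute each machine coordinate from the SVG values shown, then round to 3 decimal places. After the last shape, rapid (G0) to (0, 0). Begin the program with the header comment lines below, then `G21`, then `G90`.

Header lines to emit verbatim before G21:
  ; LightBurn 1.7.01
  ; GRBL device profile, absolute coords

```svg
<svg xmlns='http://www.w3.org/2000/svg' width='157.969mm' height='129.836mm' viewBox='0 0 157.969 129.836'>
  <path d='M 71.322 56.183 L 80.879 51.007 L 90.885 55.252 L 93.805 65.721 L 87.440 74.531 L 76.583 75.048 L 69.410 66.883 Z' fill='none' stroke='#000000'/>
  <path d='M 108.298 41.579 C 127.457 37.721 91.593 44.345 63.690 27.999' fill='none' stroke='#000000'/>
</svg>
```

Since the viewBox matches the mm dimensions, user units are millimetres directly. The only transform is the Y-flip y_m = 129.836 − y_svg.

Shape 1 is a regular polygon drawn with `<path>`. Its stroke #000000 means score at S514, F1789. After flipping Y the toolpath is (71.322,73.653) → (80.879,78.829) → (90.885,74.584) → (93.805,64.115) → (87.440,55.305) → (76.583,54.788) → (69.410,62.953) → (71.322,73.653), returning to the start.

Shape 2 is a cubic bezier drawn with `<path>`. Its stroke #000000 means score at S514, F1789. After flipping Y the toolpath is (108.298,88.257) → (113.335,89.708) → (103.642,90.364) → (85.126,93.362) → (63.690,101.837).

; LightBurn 1.7.01
; GRBL device profile, absolute coords
G21
G90
G0 X71.322 Y73.653
M3 S514
G1 X80.879 Y78.829 F1789
G1 X90.885 Y74.584
G1 X93.805 Y64.115
G1 X87.440 Y55.305
G1 X76.583 Y54.788
G1 X69.410 Y62.953
G1 X71.322 Y73.653
M5
G0 X108.298 Y88.257
M3 S514
G1 X113.335 Y89.708 F1789
G1 X103.642 Y90.364
G1 X85.126 Y93.362
G1 X63.690 Y101.837
M5
G0 X0.000 Y0.000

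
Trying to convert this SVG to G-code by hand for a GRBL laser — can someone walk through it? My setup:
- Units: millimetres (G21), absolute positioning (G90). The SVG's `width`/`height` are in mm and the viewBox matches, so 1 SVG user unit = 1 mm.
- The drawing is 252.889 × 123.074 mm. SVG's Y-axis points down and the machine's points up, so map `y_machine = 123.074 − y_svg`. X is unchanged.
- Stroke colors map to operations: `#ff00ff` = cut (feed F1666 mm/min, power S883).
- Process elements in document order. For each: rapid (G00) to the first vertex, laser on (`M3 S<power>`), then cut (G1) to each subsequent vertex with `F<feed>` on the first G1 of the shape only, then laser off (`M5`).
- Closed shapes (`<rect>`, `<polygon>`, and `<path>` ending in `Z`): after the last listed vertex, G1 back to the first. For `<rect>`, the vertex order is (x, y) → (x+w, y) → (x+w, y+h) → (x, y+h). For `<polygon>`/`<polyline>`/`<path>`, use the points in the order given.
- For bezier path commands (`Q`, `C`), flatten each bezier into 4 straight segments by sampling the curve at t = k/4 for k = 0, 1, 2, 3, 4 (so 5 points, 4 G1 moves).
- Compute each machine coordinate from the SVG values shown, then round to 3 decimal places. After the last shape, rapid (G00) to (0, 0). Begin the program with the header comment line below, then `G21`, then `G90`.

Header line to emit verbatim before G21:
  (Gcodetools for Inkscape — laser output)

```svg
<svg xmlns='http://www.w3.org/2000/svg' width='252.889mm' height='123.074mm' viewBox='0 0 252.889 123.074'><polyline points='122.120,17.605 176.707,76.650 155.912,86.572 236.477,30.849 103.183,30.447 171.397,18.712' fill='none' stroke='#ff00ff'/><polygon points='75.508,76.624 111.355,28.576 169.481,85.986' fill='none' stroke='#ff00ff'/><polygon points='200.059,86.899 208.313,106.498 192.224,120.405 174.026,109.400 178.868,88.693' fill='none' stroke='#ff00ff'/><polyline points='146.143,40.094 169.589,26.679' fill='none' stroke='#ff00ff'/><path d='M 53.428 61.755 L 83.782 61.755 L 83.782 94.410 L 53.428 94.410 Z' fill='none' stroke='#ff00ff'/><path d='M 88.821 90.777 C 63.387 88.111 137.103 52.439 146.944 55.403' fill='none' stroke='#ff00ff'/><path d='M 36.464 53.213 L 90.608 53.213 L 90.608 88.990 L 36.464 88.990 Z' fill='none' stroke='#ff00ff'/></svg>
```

(Gcodetools for Inkscape — laser output)
G21
G90
G00 X122.120 Y105.469
M3 S883
G1 X176.707 Y46.424 F1666
G1 X155.912 Y36.502
G1 X236.477 Y92.225
G1 X103.183 Y92.627
G1 X171.397 Y104.362
M5
G00 X75.508 Y46.450
M3 S883
G1 X111.355 Y94.498 F1666
G1 X169.481 Y37.088
G1 X75.508 Y46.450
M5
G00 X200.059 Y36.175
M3 S883
G1 X208.313 Y16.576 F1666
G1 X192.224 Y2.669
G1 X174.026 Y13.674
G1 X178.868 Y34.381
G1 X200.059 Y36.175
M5
G00 X146.143 Y82.980
M3 S883
G1 X169.589 Y96.395 F1666
M5
G00 X53.428 Y61.319
M3 S883
G1 X83.782 Y61.319 F1666
G1 X83.782 Y28.664
G1 X53.428 Y28.664
G1 X53.428 Y61.319
M5
G00 X88.821 Y32.297
M3 S883
G1 X85.789 Y39.366 F1666
G1 X104.654 Y52.095
G1 X130.134 Y63.769
G1 X146.944 Y67.671
M5
G00 X36.464 Y69.861
M3 S883
G1 X90.608 Y69.861 F1666
G1 X90.608 Y34.084
G1 X36.464 Y34.084
G1 X36.464 Y69.861
M5
G00 X0.000 Y0.000

Since the viewBox matches the mm dimensions, user units are millimetres directly. The only transform is the Y-flip y_m = 123.074 − y_svg.

Shape 1 is a open polyline drawn with `<polyline>`. Its stroke #ff00ff means cut at S883, F1666. After flipping Y the toolpath is (122.120,105.469) → (176.707,46.424) → (155.912,36.502) → (236.477,92.225) → (103.183,92.627) → (171.397,104.362).

Shape 2 is a closed polygon drawn with `<polygon>`. Its stroke #ff00ff means cut at S883, F1666. After flipping Y the toolpath is (75.508,46.450) → (111.355,94.498) → (169.481,37.088) → (75.508,46.450), returning to the start.

Shape 3 is a regular polygon drawn with `<polygon>`. Its stroke #ff00ff means cut at S883, F1666. After flipping Y the toolpath is (200.059,36.175) → (208.313,16.576) → (192.224,2.669) → (174.026,13.674) → (178.868,34.381) → (200.059,36.175), returning to the start.

Shape 4 is a line segment drawn with `<polyline>`. Its stroke #ff00ff means cut at S883, F1666. After flipping Y the toolpath is (146.143,82.980) → (169.589,96.395).

Shape 5 is a rectangle drawn with `<path>`. Its stroke #ff00ff means cut at S883, F1666. After flipping Y the toolpath is (53.428,61.319) → (83.782,61.319) → (83.782,28.664) → (53.428,28.664) → (53.428,61.319), returning to the start.

Shape 6 is a cubic bezier drawn with `<path>`. Its stroke #ff00ff means cut at S883, F1666. After flipping Y the toolpath is (88.821,32.297) → (85.789,39.366) → (104.654,52.095) → (130.134,63.769) → (146.944,67.671).

Shape 7 is a rectangle drawn with `<path>`. Its stroke #ff00ff means cut at S883, F1666. After flipping Y the toolpath is (36.464,69.861) → (90.608,69.861) → (90.608,34.084) → (36.464,34.084) → (36.464,69.861), returning to the start.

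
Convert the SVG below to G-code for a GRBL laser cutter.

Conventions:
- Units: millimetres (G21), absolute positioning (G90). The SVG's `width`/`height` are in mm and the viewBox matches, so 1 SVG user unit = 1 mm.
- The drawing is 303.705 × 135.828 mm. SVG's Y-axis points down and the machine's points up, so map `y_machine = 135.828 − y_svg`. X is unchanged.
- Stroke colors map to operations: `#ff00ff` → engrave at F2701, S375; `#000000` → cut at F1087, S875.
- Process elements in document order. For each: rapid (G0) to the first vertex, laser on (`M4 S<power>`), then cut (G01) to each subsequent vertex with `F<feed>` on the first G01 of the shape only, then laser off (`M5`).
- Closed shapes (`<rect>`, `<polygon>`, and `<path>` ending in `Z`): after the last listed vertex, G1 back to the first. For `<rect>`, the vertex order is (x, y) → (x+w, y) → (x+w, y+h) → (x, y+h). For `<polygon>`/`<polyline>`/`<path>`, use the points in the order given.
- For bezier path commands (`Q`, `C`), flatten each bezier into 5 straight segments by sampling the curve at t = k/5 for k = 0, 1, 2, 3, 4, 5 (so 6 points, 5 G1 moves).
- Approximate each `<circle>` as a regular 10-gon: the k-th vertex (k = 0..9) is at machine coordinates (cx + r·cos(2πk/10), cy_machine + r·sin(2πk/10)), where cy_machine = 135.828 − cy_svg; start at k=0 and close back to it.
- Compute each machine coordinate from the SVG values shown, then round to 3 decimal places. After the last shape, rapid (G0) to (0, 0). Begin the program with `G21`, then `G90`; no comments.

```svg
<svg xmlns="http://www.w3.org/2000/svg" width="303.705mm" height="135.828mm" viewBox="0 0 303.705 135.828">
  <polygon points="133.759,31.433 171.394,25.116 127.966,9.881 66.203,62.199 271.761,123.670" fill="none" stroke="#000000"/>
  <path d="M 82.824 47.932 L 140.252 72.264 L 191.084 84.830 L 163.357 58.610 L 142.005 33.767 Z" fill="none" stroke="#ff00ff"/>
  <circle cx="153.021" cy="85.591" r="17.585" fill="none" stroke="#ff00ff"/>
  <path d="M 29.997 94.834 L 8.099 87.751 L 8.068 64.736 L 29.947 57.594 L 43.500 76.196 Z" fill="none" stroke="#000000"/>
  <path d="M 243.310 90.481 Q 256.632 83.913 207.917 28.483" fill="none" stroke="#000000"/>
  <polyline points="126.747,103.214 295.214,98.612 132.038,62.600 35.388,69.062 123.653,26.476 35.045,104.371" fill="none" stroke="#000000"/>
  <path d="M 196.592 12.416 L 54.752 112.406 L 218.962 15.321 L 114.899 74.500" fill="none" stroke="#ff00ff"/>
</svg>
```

G21
G90
G0 X133.759 Y104.395
M4 S875
G01 X171.394 Y110.712 F1087
G01 X127.966 Y125.947
G01 X66.203 Y73.629
G01 X271.761 Y12.158
G01 X133.759 Y104.395
M5
G0 X82.824 Y87.896
M4 S375
G01 X140.252 Y63.564 F2701
G01 X191.084 Y50.998
G01 X163.357 Y77.218
G01 X142.005 Y102.061
G01 X82.824 Y87.896
M5
G0 X170.606 Y50.237
M4 S375
G01 X167.248 Y60.573 F2701
G01 X158.455 Y66.961
G01 X147.587 Y66.961
G01 X138.794 Y60.573
G01 X135.436 Y50.237
G01 X138.794 Y39.901
G01 X147.587 Y33.513
G01 X158.455 Y33.513
G01 X167.248 Y39.901
G01 X170.606 Y50.237
M5
G0 X29.997 Y40.994
M4 S875
G01 X8.099 Y48.077 F1087
G01 X8.068 Y71.092
G01 X29.947 Y78.234
G01 X43.500 Y59.632
G01 X29.997 Y40.994
M5
G0 X243.310 Y45.347
M4 S875
G01 X246.157 Y49.929 F1087
G01 X244.042 Y58.419
G01 X236.963 Y70.819
G01 X224.922 Y87.127
G01 X207.917 Y107.345
M5
G0 X126.747 Y32.614
M4 S875
G01 X295.214 Y37.216 F1087
G01 X132.038 Y73.228
G01 X35.388 Y66.766
G01 X123.653 Y109.352
G01 X35.045 Y31.457
M5
G0 X196.592 Y123.412
M4 S375
G01 X54.752 Y23.422 F2701
G01 X218.962 Y120.507
G01 X114.899 Y61.328
M5
G0 X0.000 Y0.000

1 u = 1 mm; y_m = 135.828 − y.

[1] `<polygon>` closed polygon, #000000→cut S875 F1087: (133.759,104.395) → (171.394,110.712) → (127.966,125.947) → (66.203,73.629) → (271.761,12.158) → (133.759,104.395) (closed)

[2] `<path>` closed polygon, #ff00ff→engrave S375 F2701: (82.824,87.896) → (140.252,63.564) → (191.084,50.998) → (163.357,77.218) → (142.005,102.061) → (82.824,87.896) (closed)

[3] `<circle>` circle, #ff00ff→engrave S375 F2701: (170.606,50.237) → (167.248,60.573) → (158.455,66.961) → (147.587,66.961) → (138.794,60.573) → (135.436,50.237) → (138.794,39.901) → (147.587,33.513) → (158.455,33.513) → (167.248,39.901) → (170.606,50.237) (closed)

[4] `<path>` regular polygon, #000000→cut S875 F1087: (29.997,40.994) → (8.099,48.077) → (8.068,71.092) → (29.947,78.234) → (43.500,59.632) → (29.997,40.994) (closed)

[5] `<path>` quadratic bezier, #000000→cut S875 F1087: (243.310,45.347) → (246.157,49.929) → (244.042,58.419) → (236.963,70.819) → (224.922,87.127) → (207.917,107.345)

[6] `<polyline>` open polyline, #000000→cut S875 F1087: (126.747,32.614) → (295.214,37.216) → (132.038,73.228) → (35.388,66.766) → (123.653,109.352) → (35.045,31.457)

[7] `<path>` open polyline, #ff00ff→engrave S375 F2701: (196.592,123.412) → (54.752,23.422) → (218.962,120.507) → (114.899,61.328)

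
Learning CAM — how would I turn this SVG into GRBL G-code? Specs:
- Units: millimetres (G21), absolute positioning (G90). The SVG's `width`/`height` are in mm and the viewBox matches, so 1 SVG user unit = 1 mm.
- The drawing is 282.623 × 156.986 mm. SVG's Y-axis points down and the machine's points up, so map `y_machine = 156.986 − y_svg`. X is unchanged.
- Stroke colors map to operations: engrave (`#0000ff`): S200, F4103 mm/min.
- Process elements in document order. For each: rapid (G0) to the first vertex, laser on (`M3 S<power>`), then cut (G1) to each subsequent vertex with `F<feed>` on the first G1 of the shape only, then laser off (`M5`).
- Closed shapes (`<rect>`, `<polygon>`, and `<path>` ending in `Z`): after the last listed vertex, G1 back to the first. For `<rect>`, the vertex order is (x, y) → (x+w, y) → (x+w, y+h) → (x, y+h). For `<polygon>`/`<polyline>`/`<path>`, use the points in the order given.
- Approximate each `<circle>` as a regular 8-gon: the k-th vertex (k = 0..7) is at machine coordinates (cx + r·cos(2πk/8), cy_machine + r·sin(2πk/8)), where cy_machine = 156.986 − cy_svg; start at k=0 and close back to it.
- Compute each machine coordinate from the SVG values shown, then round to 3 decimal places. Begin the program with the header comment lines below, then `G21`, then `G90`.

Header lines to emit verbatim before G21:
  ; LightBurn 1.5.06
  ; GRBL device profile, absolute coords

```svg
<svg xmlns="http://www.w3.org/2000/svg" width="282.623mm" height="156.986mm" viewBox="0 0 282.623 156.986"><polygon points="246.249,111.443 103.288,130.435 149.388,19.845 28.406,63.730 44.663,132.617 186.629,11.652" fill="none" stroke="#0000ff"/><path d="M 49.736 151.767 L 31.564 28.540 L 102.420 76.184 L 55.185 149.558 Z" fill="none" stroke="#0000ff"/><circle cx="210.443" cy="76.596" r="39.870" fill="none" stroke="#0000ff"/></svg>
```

1 u = 1 mm; y_m = 156.986 − y.

[1] `<polygon>` closed polygon, #0000ff→engrave S200 F4103: (246.249,45.543) → (103.288,26.551) → (149.388,137.141) → (28.406,93.256) → (44.663,24.369) → (186.629,145.334) → (246.249,45.543) (closed)

[2] `<path>` closed polygon, #0000ff→engrave S200 F4103: (49.736,5.219) → (31.564,128.446) → (102.420,80.802) → (55.185,7.428) → (49.736,5.219) (closed)

[3] `<circle>` circle, #0000ff→engrave S200 F4103: (250.313,80.390) → (238.635,108.582) → (210.443,120.260) → (182.251,108.582) → (170.573,80.390) → (182.251,52.198) → (210.443,40.520) → (238.635,52.198) → (250.313,80.390) (closed)

; LightBurn 1.5.06
; GRBL device profile, absolute coords
G21
G90
G0 X246.249 Y45.543
M3 S200
G1 X103.288 Y26.551 F4103
G1 X149.388 Y137.141
G1 X28.406 Y93.256
G1 X44.663 Y24.369
G1 X186.629 Y145.334
G1 X246.249 Y45.543
M5
G0 X49.736 Y5.219
M3 S200
G1 X31.564 Y128.446 F4103
G1 X102.420 Y80.802
G1 X55.185 Y7.428
G1 X49.736 Y5.219
M5
G0 X250.313 Y80.390
M3 S200
G1 X238.635 Y108.582 F4103
G1 X210.443 Y120.260
G1 X182.251 Y108.582
G1 X170.573 Y80.390
G1 X182.251 Y52.198
G1 X210.443 Y40.520
G1 X238.635 Y52.198
G1 X250.313 Y80.390
M5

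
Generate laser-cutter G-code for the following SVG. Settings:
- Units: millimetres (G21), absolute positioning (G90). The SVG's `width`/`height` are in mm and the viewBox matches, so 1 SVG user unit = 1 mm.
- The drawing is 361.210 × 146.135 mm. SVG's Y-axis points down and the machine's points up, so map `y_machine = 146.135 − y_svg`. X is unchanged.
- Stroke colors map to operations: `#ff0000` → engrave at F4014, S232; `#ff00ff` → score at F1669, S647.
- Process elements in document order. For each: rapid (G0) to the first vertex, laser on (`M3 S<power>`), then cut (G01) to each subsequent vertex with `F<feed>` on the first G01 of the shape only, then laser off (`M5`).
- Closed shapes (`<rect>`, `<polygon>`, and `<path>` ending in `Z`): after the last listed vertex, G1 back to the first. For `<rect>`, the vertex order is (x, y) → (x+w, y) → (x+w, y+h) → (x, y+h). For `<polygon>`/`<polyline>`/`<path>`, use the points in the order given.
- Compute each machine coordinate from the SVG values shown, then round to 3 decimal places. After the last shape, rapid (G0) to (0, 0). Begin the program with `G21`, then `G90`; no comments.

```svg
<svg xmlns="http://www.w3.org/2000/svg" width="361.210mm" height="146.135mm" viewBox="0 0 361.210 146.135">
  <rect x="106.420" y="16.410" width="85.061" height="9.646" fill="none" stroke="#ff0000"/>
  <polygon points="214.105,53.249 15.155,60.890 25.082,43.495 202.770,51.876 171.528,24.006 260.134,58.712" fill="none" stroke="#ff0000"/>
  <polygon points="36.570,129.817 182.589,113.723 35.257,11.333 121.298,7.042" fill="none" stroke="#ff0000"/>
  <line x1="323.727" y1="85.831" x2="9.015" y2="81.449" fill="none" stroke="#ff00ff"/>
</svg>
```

viewBox `0 0 361.210 146.135` with mm width/height → 1 unit = 1 mm. Flip: y_m = 146.135 − y_svg.

**Shape 1** — `<rect>` rectangle, stroke `#ff0000` → engrave (S232, F4014). Machine vertices: (106.420,129.725) → (191.481,129.725) → (191.481,120.079) → (106.420,120.079) → (106.420,129.725). Closed: final G1 returns to the first vertex.

**Shape 2** — `<polygon>` closed polygon, stroke `#ff0000` → engrave (S232, F4014). Machine vertices: (214.105,92.886) → (15.155,85.245) → (25.082,102.640) → (202.770,94.259) → (171.528,122.129) → (260.134,87.423) → (214.105,92.886). Closed: final G1 returns to the first vertex.

**Shape 3** — `<polygon>` closed polygon, stroke `#ff0000` → engrave (S232, F4014). Machine vertices: (36.570,16.318) → (182.589,32.412) → (35.257,134.802) → (121.298,139.093) → (36.570,16.318). Closed: final G1 returns to the first vertex.

**Shape 4** — `<line>` line segment, stroke `#ff00ff` → score (S647, F1669). Machine vertices: (323.727,60.304) → (9.015,64.686). Open path.

G21
G90
G0 X106.420 Y129.725
M3 S232
G01 X191.481 Y129.725 F4014
G01 X191.481 Y120.079
G01 X106.420 Y120.079
G01 X106.420 Y129.725
M5
G0 X214.105 Y92.886
M3 S232
G01 X15.155 Y85.245 F4014
G01 X25.082 Y102.640
G01 X202.770 Y94.259
G01 X171.528 Y122.129
G01 X260.134 Y87.423
G01 X214.105 Y92.886
M5
G0 X36.570 Y16.318
M3 S232
G01 X182.589 Y32.412 F4014
G01 X35.257 Y134.802
G01 X121.298 Y139.093
G01 X36.570 Y16.318
M5
G0 X323.727 Y60.304
M3 S647
G01 X9.015 Y64.686 F1669
M5
G0 X0.000 Y0.000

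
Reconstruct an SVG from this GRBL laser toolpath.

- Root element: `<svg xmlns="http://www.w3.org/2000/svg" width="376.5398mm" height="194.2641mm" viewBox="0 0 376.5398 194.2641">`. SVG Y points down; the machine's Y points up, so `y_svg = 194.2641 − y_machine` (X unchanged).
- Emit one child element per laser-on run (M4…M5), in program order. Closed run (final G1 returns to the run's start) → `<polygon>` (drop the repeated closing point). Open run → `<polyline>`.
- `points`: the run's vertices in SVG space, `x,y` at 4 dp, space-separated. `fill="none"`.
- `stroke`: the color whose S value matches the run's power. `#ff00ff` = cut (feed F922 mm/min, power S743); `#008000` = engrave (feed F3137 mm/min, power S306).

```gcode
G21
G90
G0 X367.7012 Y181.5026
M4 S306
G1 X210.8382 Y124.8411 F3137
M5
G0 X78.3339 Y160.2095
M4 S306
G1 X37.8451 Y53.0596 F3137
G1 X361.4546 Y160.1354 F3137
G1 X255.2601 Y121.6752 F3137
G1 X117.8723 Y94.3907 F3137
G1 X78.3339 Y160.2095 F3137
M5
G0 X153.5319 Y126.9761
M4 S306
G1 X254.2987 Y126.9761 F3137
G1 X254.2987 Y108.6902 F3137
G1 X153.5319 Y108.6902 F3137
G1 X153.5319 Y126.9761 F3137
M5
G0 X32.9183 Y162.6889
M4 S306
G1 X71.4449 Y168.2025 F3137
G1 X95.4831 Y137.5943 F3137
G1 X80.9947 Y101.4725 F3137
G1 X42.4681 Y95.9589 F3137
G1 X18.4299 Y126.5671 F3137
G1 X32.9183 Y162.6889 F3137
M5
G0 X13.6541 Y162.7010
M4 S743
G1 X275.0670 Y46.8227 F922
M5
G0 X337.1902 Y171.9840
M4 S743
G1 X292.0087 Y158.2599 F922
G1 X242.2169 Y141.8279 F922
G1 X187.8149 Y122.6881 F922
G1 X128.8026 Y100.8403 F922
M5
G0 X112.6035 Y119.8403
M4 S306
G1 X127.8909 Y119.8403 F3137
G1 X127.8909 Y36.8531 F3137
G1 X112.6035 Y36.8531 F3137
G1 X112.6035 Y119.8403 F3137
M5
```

<svg xmlns="http://www.w3.org/2000/svg" width="376.5398mm" height="194.2641mm" viewBox="0 0 376.5398 194.2641">
  <polyline points="367.7012,12.7615 210.8382,69.4230" fill="none" stroke="#008000"/>
  <polygon points="78.3339,34.0546 37.8451,141.2045 361.4546,34.1287 255.2601,72.5889 117.8723,99.8734" fill="none" stroke="#008000"/>
  <polygon points="153.5319,67.2880 254.2987,67.2880 254.2987,85.5739 153.5319,85.5739" fill="none" stroke="#008000"/>
  <polygon points="32.9183,31.5752 71.4449,26.0616 95.4831,56.6698 80.9947,92.7916 42.4681,98.3052 18.4299,67.6970" fill="none" stroke="#008000"/>
  <polyline points="13.6541,31.5631 275.0670,147.4414" fill="none" stroke="#ff00ff"/>
  <polyline points="337.1902,22.2801 292.0087,36.0042 242.2169,52.4362 187.8149,71.5760 128.8026,93.4238" fill="none" stroke="#ff00ff"/>
  <polygon points="112.6035,74.4238 127.8909,74.4238 127.8909,157.4110 112.6035,157.4110" fill="none" stroke="#008000"/>
</svg>

Machine Y-up, SVG Y-down with viewBox height 194.2641, so y_svg = 194.2641 − y_machine; X carries over.

Run 1: S306 ⇒ engrave layer `#008000`. The run is open, so emit a `<polyline>` with points (Y-flipped): 367.7012,12.7615 210.8382,69.4230.

Run 2: the run's S306 means `#008000` (engrave). The run returns to its start, so emit a `<polygon>` with points (Y-flipped): 78.3339,34.0546 37.8451,141.2045 361.4546,34.1287 255.2601,72.5889 117.8723,99.8734.

Run 3: the run's S306 means `#008000` (engrave). The run returns to its start, so emit a `<polygon>` with points (Y-flipped): 153.5319,67.2880 254.2987,67.2880 254.2987,85.5739 153.5319,85.5739.

Run 4: power S306 maps to stroke `#008000` (engrave). The run returns to its start, so emit a `<polygon>` with points (Y-flipped): 32.9183,31.5752 71.4449,26.0616 95.4831,56.6698 80.9947,92.7916 42.4681,98.3052 18.4299,67.6970.

Run 5: power S743 maps to stroke `#ff00ff` (cut). The run is open, so emit a `<polyline>` with points (Y-flipped): 13.6541,31.5631 275.0670,147.4414.

Run 6: S743 ⇒ cut layer `#ff00ff`. The run is open, so emit a `<polyline>` with points (Y-flipped): 337.1902,22.2801 292.0087,36.0042 242.2169,52.4362 187.8149,71.5760 128.8026,93.4238.

Run 7: power S306 maps to stroke `#008000` (engrave). The run returns to its start, so emit a `<polygon>` with points (Y-flipped): 112.6035,74.4238 127.8909,74.4238 127.8909,157.4110 112.6035,157.4110.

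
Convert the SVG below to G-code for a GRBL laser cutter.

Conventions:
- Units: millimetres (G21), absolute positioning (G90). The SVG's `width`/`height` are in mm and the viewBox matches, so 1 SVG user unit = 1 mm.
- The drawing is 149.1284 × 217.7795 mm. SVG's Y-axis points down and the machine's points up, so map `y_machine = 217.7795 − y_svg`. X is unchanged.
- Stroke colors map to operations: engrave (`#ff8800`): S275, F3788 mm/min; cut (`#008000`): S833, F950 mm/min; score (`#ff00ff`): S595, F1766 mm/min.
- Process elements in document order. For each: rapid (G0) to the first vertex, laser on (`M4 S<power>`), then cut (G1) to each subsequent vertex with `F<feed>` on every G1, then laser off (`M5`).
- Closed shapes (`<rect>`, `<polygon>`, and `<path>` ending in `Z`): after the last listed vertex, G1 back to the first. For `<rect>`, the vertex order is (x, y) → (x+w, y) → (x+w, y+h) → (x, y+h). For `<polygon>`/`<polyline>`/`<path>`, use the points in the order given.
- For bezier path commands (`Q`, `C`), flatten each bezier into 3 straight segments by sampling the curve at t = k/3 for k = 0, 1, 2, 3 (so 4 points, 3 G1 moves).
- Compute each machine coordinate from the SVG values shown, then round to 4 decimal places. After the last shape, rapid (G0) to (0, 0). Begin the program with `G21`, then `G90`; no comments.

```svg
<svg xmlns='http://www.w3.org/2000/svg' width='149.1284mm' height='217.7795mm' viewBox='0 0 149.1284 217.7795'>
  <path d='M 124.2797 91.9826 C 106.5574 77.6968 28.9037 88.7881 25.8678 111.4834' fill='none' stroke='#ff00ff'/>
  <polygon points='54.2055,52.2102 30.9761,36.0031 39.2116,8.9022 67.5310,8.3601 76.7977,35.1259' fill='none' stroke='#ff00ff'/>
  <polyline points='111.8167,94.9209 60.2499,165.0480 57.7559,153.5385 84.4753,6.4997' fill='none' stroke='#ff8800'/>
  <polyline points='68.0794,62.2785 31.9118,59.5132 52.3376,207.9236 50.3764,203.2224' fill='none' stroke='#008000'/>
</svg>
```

1 u = 1 mm; y_m = 217.7795 − y.

[1] `<path>` cubic bezier, #ff00ff→score S595 F1766: (124.2797,125.7969) → (91.5636,132.1338) → (48.7930,124.6133) → (25.8678,106.2961)

[2] `<polygon>` regular polygon, #ff00ff→score S595 F1766: (54.2055,165.5693) → (30.9761,181.7764) → (39.2116,208.8773) → (67.5310,209.4194) → (76.7977,182.6536) → (54.2055,165.5693) (closed)

[3] `<polyline>` open polyline, #ff8800→engrave S275 F3788: (111.8167,122.8586) → (60.2499,52.7315) → (57.7559,64.2410) → (84.4753,211.2798)

[4] `<polyline>` open polyline, #008000→cut S833 F950: (68.0794,155.5010) → (31.9118,158.2663) → (52.3376,9.8559) → (50.3764,14.5571)

G21
G90
G0 X124.2797 Y125.7969
M4 S595
G1 X91.5636 Y132.1338 F1766
G1 X48.7930 Y124.6133 F1766
G1 X25.8678 Y106.2961 F1766
M5
G0 X54.2055 Y165.5693
M4 S595
G1 X30.9761 Y181.7764 F1766
G1 X39.2116 Y208.8773 F1766
G1 X67.5310 Y209.4194 F1766
G1 X76.7977 Y182.6536 F1766
G1 X54.2055 Y165.5693 F1766
M5
G0 X111.8167 Y122.8586
M4 S275
G1 X60.2499 Y52.7315 F3788
G1 X57.7559 Y64.2410 F3788
G1 X84.4753 Y211.2798 F3788
M5
G0 X68.0794 Y155.5010
M4 S833
G1 X31.9118 Y158.2663 F950
G1 X52.3376 Y9.8559 F950
G1 X50.3764 Y14.5571 F950
M5
G0 X0.0000 Y0.0000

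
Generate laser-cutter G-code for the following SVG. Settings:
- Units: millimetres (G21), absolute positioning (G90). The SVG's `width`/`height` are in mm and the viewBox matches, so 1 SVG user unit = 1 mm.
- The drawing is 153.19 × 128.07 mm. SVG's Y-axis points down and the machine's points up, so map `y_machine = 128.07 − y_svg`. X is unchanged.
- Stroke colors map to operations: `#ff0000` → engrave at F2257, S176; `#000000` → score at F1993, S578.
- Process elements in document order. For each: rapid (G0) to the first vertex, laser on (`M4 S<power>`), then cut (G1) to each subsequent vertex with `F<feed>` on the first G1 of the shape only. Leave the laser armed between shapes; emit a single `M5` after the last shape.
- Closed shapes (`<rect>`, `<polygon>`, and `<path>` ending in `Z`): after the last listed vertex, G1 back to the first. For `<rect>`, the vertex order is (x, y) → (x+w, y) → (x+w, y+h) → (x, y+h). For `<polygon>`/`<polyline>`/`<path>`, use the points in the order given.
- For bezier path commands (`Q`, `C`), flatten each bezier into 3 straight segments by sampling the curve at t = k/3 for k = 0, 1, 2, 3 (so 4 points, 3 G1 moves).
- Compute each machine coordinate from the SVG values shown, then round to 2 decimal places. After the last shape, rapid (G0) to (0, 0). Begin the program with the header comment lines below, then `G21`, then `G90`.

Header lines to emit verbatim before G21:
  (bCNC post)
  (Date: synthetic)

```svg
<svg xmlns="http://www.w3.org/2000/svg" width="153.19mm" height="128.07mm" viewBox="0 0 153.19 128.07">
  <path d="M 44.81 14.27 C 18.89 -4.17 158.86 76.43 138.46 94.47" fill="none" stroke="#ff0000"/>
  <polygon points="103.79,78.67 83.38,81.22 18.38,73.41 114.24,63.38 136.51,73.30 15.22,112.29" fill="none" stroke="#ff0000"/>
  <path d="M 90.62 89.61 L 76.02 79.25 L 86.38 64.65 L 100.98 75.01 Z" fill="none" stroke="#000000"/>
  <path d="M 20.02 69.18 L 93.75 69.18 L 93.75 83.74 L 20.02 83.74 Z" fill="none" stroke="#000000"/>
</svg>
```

(bCNC post)
(Date: synthetic)
G21
G90
G0 X44.81 Y113.80
M4 S176
G1 X62.10 Y105.21 F2257
G1 X117.49 Y66.51
G1 X138.46 Y33.60
G0 X103.79 Y49.40
M4 S176
G1 X83.38 Y46.85 F2257
G1 X18.38 Y54.66
G1 X114.24 Y64.69
G1 X136.51 Y54.77
G1 X15.22 Y15.78
G1 X103.79 Y49.40
G0 X90.62 Y38.46
M4 S578
G1 X76.02 Y48.82 F1993
G1 X86.38 Y63.42
G1 X100.98 Y53.06
G1 X90.62 Y38.46
G0 X20.02 Y58.89
M4 S578
G1 X93.75 Y58.89 F1993
G1 X93.75 Y44.33
G1 X20.02 Y44.33
G1 X20.02 Y58.89
M5
G0 X0.00 Y0.00

1 u = 1 mm; y_m = 128.07 − y.

[1] `<path>` cubic bezier, #ff0000→engrave S176 F2257: (44.81,113.80) → (62.10,105.21) → (117.49,66.51) → (138.46,33.60)

[2] `<polygon>` closed polygon, #ff0000→engrave S176 F2257: (103.79,49.40) → (83.38,46.85) → (18.38,54.66) → (114.24,64.69) → (136.51,54.77) → (15.22,15.78) → (103.79,49.40) (closed)

[3] `<path>` regular polygon, #000000→score S578 F1993: (90.62,38.46) → (76.02,48.82) → (86.38,63.42) → (100.98,53.06) → (90.62,38.46) (closed)

[4] `<path>` rectangle, #000000→score S578 F1993: (20.02,58.89) → (93.75,58.89) → (93.75,44.33) → (20.02,44.33) → (20.02,58.89) (closed)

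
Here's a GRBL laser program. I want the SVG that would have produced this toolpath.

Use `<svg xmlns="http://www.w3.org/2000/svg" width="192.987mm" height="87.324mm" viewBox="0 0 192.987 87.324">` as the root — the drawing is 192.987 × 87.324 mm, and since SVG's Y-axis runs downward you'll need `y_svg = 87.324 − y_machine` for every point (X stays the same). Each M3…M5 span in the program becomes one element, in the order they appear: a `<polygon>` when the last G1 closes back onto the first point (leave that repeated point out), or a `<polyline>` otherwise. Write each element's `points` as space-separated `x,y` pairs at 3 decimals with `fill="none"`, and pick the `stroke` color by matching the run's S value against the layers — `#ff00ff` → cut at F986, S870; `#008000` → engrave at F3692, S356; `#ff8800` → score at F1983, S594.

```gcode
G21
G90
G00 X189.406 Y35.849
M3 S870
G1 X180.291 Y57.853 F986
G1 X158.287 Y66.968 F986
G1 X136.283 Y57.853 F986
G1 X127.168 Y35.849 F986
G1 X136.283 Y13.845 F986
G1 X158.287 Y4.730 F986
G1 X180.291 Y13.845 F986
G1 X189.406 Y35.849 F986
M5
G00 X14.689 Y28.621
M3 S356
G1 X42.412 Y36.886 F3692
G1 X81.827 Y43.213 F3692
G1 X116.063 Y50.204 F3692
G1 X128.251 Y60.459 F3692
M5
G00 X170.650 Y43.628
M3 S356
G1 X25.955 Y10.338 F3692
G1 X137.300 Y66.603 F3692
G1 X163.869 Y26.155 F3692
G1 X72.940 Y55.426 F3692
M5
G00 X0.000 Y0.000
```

<svg xmlns="http://www.w3.org/2000/svg" width="192.987mm" height="87.324mm" viewBox="0 0 192.987 87.324">
  <polygon points="189.406,51.475 180.291,29.471 158.287,20.356 136.283,29.471 127.168,51.475 136.283,73.479 158.287,82.594 180.291,73.479" fill="none" stroke="#ff00ff"/>
  <polyline points="14.689,58.703 42.412,50.438 81.827,44.111 116.063,37.120 128.251,26.865" fill="none" stroke="#008000"/>
  <polyline points="170.650,43.696 25.955,76.986 137.300,20.721 163.869,61.169 72.940,31.898" fill="none" stroke="#008000"/>
</svg>

y_svg = 87.324 − y_m.

[1] S870→`#ff00ff` (cut); closed run; points: 189.406,51.475 180.291,29.471 158.287,20.356 136.283,29.471 127.168,51.475 136.283,73.479 158.287,82.594 180.291,73.479

[2] S356→`#008000` (engrave); open run; points: 14.689,58.703 42.412,50.438 81.827,44.111 116.063,37.120 128.251,26.865

[3] S356→`#008000` (engrave); open run; points: 170.650,43.696 25.955,76.986 137.300,20.721 163.869,61.169 72.940,31.898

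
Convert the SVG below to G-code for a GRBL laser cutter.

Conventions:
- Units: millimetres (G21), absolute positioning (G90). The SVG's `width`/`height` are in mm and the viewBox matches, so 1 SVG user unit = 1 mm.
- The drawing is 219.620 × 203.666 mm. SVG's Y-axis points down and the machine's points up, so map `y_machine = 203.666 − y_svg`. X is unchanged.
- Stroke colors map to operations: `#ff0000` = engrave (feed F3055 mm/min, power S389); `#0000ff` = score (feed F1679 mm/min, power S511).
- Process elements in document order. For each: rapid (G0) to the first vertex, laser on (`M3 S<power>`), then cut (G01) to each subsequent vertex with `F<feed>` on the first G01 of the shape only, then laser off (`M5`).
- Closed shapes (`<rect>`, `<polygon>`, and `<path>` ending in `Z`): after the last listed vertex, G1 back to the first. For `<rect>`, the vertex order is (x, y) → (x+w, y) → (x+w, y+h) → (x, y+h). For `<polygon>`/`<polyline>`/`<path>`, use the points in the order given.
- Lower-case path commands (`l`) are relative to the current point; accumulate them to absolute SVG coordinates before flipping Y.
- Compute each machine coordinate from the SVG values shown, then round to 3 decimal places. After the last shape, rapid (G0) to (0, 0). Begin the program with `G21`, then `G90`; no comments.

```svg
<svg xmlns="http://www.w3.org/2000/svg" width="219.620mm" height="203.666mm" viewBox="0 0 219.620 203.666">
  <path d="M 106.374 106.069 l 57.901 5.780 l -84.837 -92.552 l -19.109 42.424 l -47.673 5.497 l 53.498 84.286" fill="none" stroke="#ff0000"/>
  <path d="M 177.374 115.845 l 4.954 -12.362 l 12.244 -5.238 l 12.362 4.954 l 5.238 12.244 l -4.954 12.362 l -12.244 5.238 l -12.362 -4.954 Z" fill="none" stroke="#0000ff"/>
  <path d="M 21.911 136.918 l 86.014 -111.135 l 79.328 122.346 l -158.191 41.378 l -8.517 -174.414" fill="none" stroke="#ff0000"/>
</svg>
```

1 u = 1 mm; y_m = 203.666 − y.

[1] `<path>` open polyline, #ff0000→engrave S389 F3055: (106.374,97.597) → (164.275,91.817) → (79.438,184.369) → (60.329,141.945) → (12.656,136.448) → (66.154,52.162)

[2] `<path>` regular polygon, #0000ff→score S511 F1679: (177.374,87.821) → (182.328,100.183) → (194.572,105.421) → (206.934,100.467) → (212.172,88.223) → (207.218,75.861) → (194.974,70.623) → (182.612,75.577) → (177.374,87.821) (closed)

[3] `<path>` open polyline, #ff0000→engrave S389 F3055: (21.911,66.748) → (107.925,177.883) → (187.253,55.537) → (29.062,14.159) → (20.545,188.573)

G21
G90
G0 X106.374 Y97.597
M3 S389
G01 X164.275 Y91.817 F3055
G01 X79.438 Y184.369
G01 X60.329 Y141.945
G01 X12.656 Y136.448
G01 X66.154 Y52.162
M5
G0 X177.374 Y87.821
M3 S511
G01 X182.328 Y100.183 F1679
G01 X194.572 Y105.421
G01 X206.934 Y100.467
G01 X212.172 Y88.223
G01 X207.218 Y75.861
G01 X194.974 Y70.623
G01 X182.612 Y75.577
G01 X177.374 Y87.821
M5
G0 X21.911 Y66.748
M3 S389
G01 X107.925 Y177.883 F3055
G01 X187.253 Y55.537
G01 X29.062 Y14.159
G01 X20.545 Y188.573
M5
G0 X0.000 Y0.000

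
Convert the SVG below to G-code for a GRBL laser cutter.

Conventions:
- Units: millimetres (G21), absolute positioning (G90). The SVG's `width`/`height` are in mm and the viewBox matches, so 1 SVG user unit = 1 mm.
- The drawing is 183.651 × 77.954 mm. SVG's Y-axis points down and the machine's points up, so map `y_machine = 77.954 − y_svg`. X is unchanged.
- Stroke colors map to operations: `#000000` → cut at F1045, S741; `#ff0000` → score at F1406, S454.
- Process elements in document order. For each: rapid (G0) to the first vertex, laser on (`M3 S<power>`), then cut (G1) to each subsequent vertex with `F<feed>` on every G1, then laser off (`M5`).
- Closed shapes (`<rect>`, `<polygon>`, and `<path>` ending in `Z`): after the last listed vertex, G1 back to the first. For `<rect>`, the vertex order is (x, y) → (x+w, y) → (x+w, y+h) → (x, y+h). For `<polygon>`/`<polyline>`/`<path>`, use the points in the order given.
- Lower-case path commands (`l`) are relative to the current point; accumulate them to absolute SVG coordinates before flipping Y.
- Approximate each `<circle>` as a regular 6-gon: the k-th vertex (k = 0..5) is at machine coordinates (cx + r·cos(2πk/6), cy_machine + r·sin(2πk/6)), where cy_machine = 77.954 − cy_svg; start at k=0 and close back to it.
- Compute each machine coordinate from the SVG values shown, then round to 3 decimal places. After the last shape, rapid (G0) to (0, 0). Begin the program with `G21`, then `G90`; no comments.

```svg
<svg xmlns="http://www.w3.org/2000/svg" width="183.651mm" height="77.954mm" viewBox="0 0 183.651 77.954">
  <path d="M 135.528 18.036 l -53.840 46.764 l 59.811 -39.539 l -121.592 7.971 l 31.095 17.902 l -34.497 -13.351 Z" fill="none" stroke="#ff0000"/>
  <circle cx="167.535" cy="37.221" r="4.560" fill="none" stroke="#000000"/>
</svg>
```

Since the viewBox matches the mm dimensions, user units are millimetres directly. The only transform is the Y-flip y_m = 77.954 − y_svg.

Shape 1 is a closed polygon drawn with `<path>`. Its stroke #ff0000 means score at S454, F1406. After flipping Y the toolpath is (135.528,59.918) → (81.688,13.154) → (141.499,52.693) → (19.907,44.722) → (51.002,26.820) → (16.505,40.171) → (135.528,59.918), returning to the start.

Shape 2 is a circle drawn with `<circle>`. Its stroke #000000 means cut at S741, F1045. After flipping Y the toolpath is (172.095,40.733) → (169.815,44.682) → (165.255,44.682) → (162.975,40.733) → (165.255,36.784) → (169.815,36.784) → (172.095,40.733), returning to the start.

G21
G90
G0 X135.528 Y59.918
M3 S454
G1 X81.688 Y13.154 F1406
G1 X141.499 Y52.693 F1406
G1 X19.907 Y44.722 F1406
G1 X51.002 Y26.820 F1406
G1 X16.505 Y40.171 F1406
G1 X135.528 Y59.918 F1406
M5
G0 X172.095 Y40.733
M3 S741
G1 X169.815 Y44.682 F1045
G1 X165.255 Y44.682 F1045
G1 X162.975 Y40.733 F1045
G1 X165.255 Y36.784 F1045
G1 X169.815 Y36.784 F1045
G1 X172.095 Y40.733 F1045
M5
G0 X0.000 Y0.000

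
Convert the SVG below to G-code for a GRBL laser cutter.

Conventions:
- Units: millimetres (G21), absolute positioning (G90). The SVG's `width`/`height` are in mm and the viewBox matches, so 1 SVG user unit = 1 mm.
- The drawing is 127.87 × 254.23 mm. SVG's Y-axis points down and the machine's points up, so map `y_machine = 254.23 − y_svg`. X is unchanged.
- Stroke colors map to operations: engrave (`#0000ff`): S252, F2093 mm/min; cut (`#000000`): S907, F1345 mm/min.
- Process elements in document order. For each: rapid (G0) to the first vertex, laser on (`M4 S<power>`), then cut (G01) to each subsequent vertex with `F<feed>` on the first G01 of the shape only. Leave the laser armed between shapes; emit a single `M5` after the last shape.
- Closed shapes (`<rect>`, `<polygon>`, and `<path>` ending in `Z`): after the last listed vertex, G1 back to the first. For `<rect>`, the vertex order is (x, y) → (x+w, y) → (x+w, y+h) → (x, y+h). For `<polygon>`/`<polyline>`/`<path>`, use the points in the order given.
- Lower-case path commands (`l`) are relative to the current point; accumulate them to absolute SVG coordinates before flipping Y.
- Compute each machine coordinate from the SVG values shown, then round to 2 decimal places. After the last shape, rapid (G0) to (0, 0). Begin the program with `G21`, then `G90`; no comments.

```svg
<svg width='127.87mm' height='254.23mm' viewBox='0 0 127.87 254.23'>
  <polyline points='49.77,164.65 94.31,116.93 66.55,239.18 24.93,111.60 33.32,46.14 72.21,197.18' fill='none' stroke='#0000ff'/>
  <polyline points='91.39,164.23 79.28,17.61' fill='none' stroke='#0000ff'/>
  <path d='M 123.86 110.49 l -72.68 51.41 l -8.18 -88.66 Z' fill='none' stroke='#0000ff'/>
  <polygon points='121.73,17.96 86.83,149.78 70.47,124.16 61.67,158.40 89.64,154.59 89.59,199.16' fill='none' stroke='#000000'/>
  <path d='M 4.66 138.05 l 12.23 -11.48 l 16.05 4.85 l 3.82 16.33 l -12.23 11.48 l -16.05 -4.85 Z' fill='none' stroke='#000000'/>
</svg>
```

Since the viewBox matches the mm dimensions, user units are millimetres directly. The only transform is the Y-flip y_m = 254.23 − y_svg.

Shape 1 is a open polyline drawn with `<polyline>`. Its stroke #0000ff means engrave at S252, F2093. After flipping Y the toolpath is (49.77,89.58) → (94.31,137.30) → (66.55,15.05) → (24.93,142.63) → (33.32,208.09) → (72.21,57.05).

Shape 2 is a line segment drawn with `<polyline>`. Its stroke #0000ff means engrave at S252, F2093. After flipping Y the toolpath is (91.39,90.00) → (79.28,236.62).

Shape 3 is a regular polygon drawn with `<path>`. Its stroke #0000ff means engrave at S252, F2093. After flipping Y the toolpath is (123.86,143.74) → (51.18,92.33) → (43.00,180.99) → (123.86,143.74), returning to the start.

Shape 4 is a closed polygon drawn with `<polygon>`. Its stroke #000000 means cut at S907, F1345. After flipping Y the toolpath is (121.73,236.27) → (86.83,104.45) → (70.47,130.07) → (61.67,95.83) → (89.64,99.64) → (89.59,55.07) → (121.73,236.27), returning to the start.

Shape 5 is a regular polygon drawn with `<path>`. Its stroke #000000 means cut at S907, F1345. After flipping Y the toolpath is (4.66,116.18) → (16.89,127.66) → (32.94,122.81) → (36.76,106.48) → (24.53,95.00) → (8.48,99.85) → (4.66,116.18), returning to the start.

G21
G90
G0 X49.77 Y89.58
M4 S252
G01 X94.31 Y137.30 F2093
G01 X66.55 Y15.05
G01 X24.93 Y142.63
G01 X33.32 Y208.09
G01 X72.21 Y57.05
G0 X91.39 Y90.00
M4 S252
G01 X79.28 Y236.62 F2093
G0 X123.86 Y143.74
M4 S252
G01 X51.18 Y92.33 F2093
G01 X43.00 Y180.99
G01 X123.86 Y143.74
G0 X121.73 Y236.27
M4 S907
G01 X86.83 Y104.45 F1345
G01 X70.47 Y130.07
G01 X61.67 Y95.83
G01 X89.64 Y99.64
G01 X89.59 Y55.07
G01 X121.73 Y236.27
G0 X4.66 Y116.18
M4 S907
G01 X16.89 Y127.66 F1345
G01 X32.94 Y122.81
G01 X36.76 Y106.48
G01 X24.53 Y95.00
G01 X8.48 Y99.85
G01 X4.66 Y116.18
M5
G0 X0.00 Y0.00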